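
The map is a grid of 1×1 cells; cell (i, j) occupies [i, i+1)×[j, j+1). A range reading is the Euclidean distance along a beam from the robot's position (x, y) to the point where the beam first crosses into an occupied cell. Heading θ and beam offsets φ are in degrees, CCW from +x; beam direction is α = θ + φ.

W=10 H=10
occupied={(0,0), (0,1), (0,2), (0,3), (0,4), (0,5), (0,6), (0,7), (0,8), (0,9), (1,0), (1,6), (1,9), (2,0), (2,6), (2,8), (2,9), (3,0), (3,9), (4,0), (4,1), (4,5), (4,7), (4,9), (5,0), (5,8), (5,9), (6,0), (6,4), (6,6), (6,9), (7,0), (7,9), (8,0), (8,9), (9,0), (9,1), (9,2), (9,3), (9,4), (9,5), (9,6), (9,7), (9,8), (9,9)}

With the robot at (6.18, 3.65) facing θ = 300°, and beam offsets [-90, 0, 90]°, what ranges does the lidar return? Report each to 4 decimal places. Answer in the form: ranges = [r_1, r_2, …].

beam 1: φ=-90°, α=210°
  dir = (cos 210°, sin 210°) = (-0.8660, -0.5000); from cell (6,3)
  next x-line at t=0.2078, next y-line at t=1.3000; Δt_x=1.1547, Δt_y=2.0000
    x: enter (5,3) at t=0.2078
    y: enter (5,2) at t=1.3000
    x: enter (4,2) at t=1.3625
    x: enter (3,2) at t=2.5172
    y: enter (3,1) at t=3.3000
    x: enter (2,1) at t=3.6719
    x: enter (1,1) at t=4.8266
    y: enter (1,0) at t=5.3000 ← occupied
  → r_1 = 5.3000
beam 2: φ=0°, α=300°
  dir = (cos 300°, sin 300°) = (0.5000, -0.8660); from cell (6,3)
  next x-line at t=1.6400, next y-line at t=0.7506; Δt_x=2.0000, Δt_y=1.1547
    y: enter (6,2) at t=0.7506
    x: enter (7,2) at t=1.6400
    y: enter (7,1) at t=1.9053
    y: enter (7,0) at t=3.0600 ← occupied
  → r_2 = 3.0600
beam 3: φ=90°, α=30°
  dir = (cos 30°, sin 30°) = (0.8660, 0.5000); from cell (6,3)
  next x-line at t=0.9469, next y-line at t=0.7000; Δt_x=1.1547, Δt_y=2.0000
    y: enter (6,4) at t=0.7000 ← occupied
  → r_3 = 0.7000

ranges = [5.3000, 3.0600, 0.7000]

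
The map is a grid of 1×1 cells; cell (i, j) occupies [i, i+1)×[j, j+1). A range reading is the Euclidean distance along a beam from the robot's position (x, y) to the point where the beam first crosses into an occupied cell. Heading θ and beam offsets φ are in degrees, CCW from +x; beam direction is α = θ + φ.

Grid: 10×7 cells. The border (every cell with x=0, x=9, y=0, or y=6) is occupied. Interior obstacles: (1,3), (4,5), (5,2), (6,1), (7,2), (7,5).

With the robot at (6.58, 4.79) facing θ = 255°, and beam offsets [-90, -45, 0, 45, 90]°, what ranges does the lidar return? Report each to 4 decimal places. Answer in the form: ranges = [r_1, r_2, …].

ranges = [1.6357, 6.4432, 2.2409, 2.0669, 2.5054]

beam 1: φ=-90°, α=165°
  dir = (cos 165°, sin 165°) = (-0.9659, 0.2588); from cell (6,4)
  next x-line at t=0.6005, next y-line at t=0.8114; Δt_x=1.0353, Δt_y=3.8637
    x: enter (5,4) at t=0.6005
    y: enter (5,5) at t=0.8114
    x: enter (4,5) at t=1.6357 ← occupied
  → r_1 = 1.6357
beam 2: φ=-45°, α=210°
  dir = (cos 210°, sin 210°) = (-0.8660, -0.5000); from cell (6,4)
  next x-line at t=0.6697, next y-line at t=1.5800; Δt_x=1.1547, Δt_y=2.0000
    x: enter (5,4) at t=0.6697
    y: enter (5,3) at t=1.5800
    x: enter (4,3) at t=1.8244
    x: enter (3,3) at t=2.9791
    y: enter (3,2) at t=3.5800
    x: enter (2,2) at t=4.1338
    x: enter (1,2) at t=5.2885
    y: enter (1,1) at t=5.5800
    x: enter (0,1) at t=6.4432 ← occupied
  → r_2 = 6.4432
beam 3: φ=0°, α=255°
  dir = (cos 255°, sin 255°) = (-0.2588, -0.9659); from cell (6,4)
  next x-line at t=2.2409, next y-line at t=0.8179; Δt_x=3.8637, Δt_y=1.0353
    y: enter (6,3) at t=0.8179
    y: enter (6,2) at t=1.8531
    x: enter (5,2) at t=2.2409 ← occupied
  → r_3 = 2.2409
beam 4: φ=45°, α=300°
  dir = (cos 300°, sin 300°) = (0.5000, -0.8660); from cell (6,4)
  next x-line at t=0.8400, next y-line at t=0.9122; Δt_x=2.0000, Δt_y=1.1547
    x: enter (7,4) at t=0.8400
    y: enter (7,3) at t=0.9122
    y: enter (7,2) at t=2.0669 ← occupied
  → r_4 = 2.0669
beam 5: φ=90°, α=345°
  dir = (cos 345°, sin 345°) = (0.9659, -0.2588); from cell (6,4)
  next x-line at t=0.4348, next y-line at t=3.0523; Δt_x=1.0353, Δt_y=3.8637
    x: enter (7,4) at t=0.4348
    x: enter (8,4) at t=1.4701
    x: enter (9,4) at t=2.5054 ← occupied
  → r_5 = 2.5054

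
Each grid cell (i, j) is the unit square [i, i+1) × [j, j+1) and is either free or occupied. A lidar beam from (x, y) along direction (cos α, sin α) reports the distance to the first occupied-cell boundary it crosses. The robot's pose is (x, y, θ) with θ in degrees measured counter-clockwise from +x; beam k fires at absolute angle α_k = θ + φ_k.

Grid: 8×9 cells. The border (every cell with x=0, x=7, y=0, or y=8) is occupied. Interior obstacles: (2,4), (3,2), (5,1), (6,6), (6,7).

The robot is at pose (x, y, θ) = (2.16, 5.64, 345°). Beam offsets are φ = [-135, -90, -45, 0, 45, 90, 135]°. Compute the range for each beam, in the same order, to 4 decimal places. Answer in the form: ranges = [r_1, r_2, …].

ranges = [1.3395, 4.4819, 0.7390, 5.0107, 4.4341, 2.4433, 2.3200]

beam 1: φ=-135°, α=210°
  cosα=-0.8660 sinα=-0.5000 | (2,5) | tMaxX 0.1848 tMaxY 1.2800 | tΔX 1.1547 tΔY 2.0000
    t=0.1848 [x] (1,5)
    t=1.2800 [y] (1,4)
    t=1.3395 [x] (0,4) — stop
  → r_1 = 1.3395
beam 2: φ=-90°, α=255°
  cosα=-0.2588 sinα=-0.9659 | (2,5) | tMaxX 0.6182 tMaxY 0.6626 | tΔX 3.8637 tΔY 1.0353
    t=0.6182 [x] (1,5)
    t=0.6626 [y] (1,4)
    t=1.6979 [y] (1,3)
    t=2.7331 [y] (1,2)
    t=3.7684 [y] (1,1)
    t=4.4819 [x] (0,1) — stop
  → r_2 = 4.4819
beam 3: φ=-45°, α=300°
  cosα=0.5000 sinα=-0.8660 | (2,5) | tMaxX 1.6800 tMaxY 0.7390 | tΔX 2.0000 tΔY 1.1547
    t=0.7390 [y] (2,4) — stop
  → r_3 = 0.7390
beam 4: φ=0°, α=345°
  cosα=0.9659 sinα=-0.2588 | (2,5) | tMaxX 0.8696 tMaxY 2.4728 | tΔX 1.0353 tΔY 3.8637
    t=0.8696 [x] (3,5)
    t=1.9049 [x] (4,5)
    t=2.4728 [y] (4,4)
    t=2.9402 [x] (5,4)
    t=3.9755 [x] (6,4)
    t=5.0107 [x] (7,4) — stop
  → r_4 = 5.0107
beam 5: φ=45°, α=30°
  cosα=0.8660 sinα=0.5000 | (2,5) | tMaxX 0.9699 tMaxY 0.7200 | tΔX 1.1547 tΔY 2.0000
    t=0.7200 [y] (2,6)
    t=0.9699 [x] (3,6)
    t=2.1246 [x] (4,6)
    t=2.7200 [y] (4,7)
    t=3.2793 [x] (5,7)
    t=4.4341 [x] (6,7) — stop
  → r_5 = 4.4341
beam 6: φ=90°, α=75°
  cosα=0.2588 sinα=0.9659 | (2,5) | tMaxX 3.2455 tMaxY 0.3727 | tΔX 3.8637 tΔY 1.0353
    t=0.3727 [y] (2,6)
    t=1.4080 [y] (2,7)
    t=2.4433 [y] (2,8) — stop
  → r_6 = 2.4433
beam 7: φ=135°, α=120°
  cosα=-0.5000 sinα=0.8660 | (2,5) | tMaxX 0.3200 tMaxY 0.4157 | tΔX 2.0000 tΔY 1.1547
    t=0.3200 [x] (1,5)
    t=0.4157 [y] (1,6)
    t=1.5704 [y] (1,7)
    t=2.3200 [x] (0,7) — stop
  → r_7 = 2.3200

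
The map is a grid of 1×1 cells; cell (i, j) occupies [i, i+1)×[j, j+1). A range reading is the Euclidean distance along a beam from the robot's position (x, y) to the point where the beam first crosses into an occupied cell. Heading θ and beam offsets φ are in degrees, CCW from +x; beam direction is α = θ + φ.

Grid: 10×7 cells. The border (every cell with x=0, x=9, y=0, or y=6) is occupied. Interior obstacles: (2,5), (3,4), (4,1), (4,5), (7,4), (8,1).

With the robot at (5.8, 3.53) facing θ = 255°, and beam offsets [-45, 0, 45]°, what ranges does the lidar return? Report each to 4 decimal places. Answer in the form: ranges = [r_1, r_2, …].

beam 1: φ=-45°, α=210°
  direction (-0.8660, -0.5000); cell (5,3); t to first gridline: x 0.9238, y 1.0600 (then +1.1547 / +2.0000)
    (4,3) via x @ 0.9238
    (4,2) via y @ 1.0600
    (3,2) via x @ 2.0785
    (3,1) via y @ 3.0600
    (2,1) via x @ 3.2332
    (1,1) via x @ 4.3879
    (1,0) via y @ 5.0600  # hit
  → r_1 = 5.0600
beam 2: φ=0°, α=255°
  direction (-0.2588, -0.9659); cell (5,3); t to first gridline: x 3.0910, y 0.5487 (then +3.8637 / +1.0353)
    (5,2) via y @ 0.5487
    (5,1) via y @ 1.5840
    (5,0) via y @ 2.6192  # hit
  → r_2 = 2.6192
beam 3: φ=45°, α=300°
  direction (0.5000, -0.8660); cell (5,3); t to first gridline: x 0.4000, y 0.6120 (then +2.0000 / +1.1547)
    (6,3) via x @ 0.4000
    (6,2) via y @ 0.6120
    (6,1) via y @ 1.7667
    (7,1) via x @ 2.4000
    (7,0) via y @ 2.9214  # hit
  → r_3 = 2.9214

ranges = [5.0600, 2.6192, 2.9214]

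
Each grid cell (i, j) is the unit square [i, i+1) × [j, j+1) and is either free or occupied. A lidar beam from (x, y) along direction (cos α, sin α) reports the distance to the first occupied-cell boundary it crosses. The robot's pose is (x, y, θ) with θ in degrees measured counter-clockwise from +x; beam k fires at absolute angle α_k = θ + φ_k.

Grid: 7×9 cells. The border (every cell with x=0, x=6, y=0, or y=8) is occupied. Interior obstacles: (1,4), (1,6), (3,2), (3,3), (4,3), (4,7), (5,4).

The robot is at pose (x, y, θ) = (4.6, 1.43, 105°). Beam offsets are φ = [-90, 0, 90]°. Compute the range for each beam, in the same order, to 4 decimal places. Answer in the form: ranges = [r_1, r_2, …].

beam 1: φ=-90°, α=15°
  direction (0.9659, 0.2588); cell (4,1); t to first gridline: x 0.4141, y 2.2023 (then +1.0353 / +3.8637)
    (5,1) via x @ 0.4141
    (6,1) via x @ 1.4494  # hit
  → r_1 = 1.4494
beam 2: φ=0°, α=105°
  direction (-0.2588, 0.9659); cell (4,1); t to first gridline: x 2.3182, y 0.5901 (then +3.8637 / +1.0353)
    (4,2) via y @ 0.5901
    (4,3) via y @ 1.6254  # hit
  → r_2 = 1.6254
beam 3: φ=90°, α=195°
  direction (-0.9659, -0.2588); cell (4,1); t to first gridline: x 0.6212, y 1.6614 (then +1.0353 / +3.8637)
    (3,1) via x @ 0.6212
    (2,1) via x @ 1.6564
    (2,0) via y @ 1.6614  # hit
  → r_3 = 1.6614

ranges = [1.4494, 1.6254, 1.6614]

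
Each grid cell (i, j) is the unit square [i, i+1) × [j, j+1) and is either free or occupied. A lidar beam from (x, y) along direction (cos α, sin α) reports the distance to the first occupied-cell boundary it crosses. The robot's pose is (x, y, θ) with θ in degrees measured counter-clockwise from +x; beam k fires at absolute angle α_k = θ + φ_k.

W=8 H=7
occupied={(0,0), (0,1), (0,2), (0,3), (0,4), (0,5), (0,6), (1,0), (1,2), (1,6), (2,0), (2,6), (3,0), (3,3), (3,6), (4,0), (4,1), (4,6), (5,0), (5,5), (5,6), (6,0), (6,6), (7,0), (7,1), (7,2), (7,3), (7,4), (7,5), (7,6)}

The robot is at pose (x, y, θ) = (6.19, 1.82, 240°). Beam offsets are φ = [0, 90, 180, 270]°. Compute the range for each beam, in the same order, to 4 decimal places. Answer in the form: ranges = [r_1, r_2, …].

ranges = [0.9469, 0.9353, 1.6200, 2.5288]

beam 1: φ=0°, α=240°
  dir = (cos 240°, sin 240°) = (-0.5000, -0.8660); from cell (6,1)
  next x-line at t=0.3800, next y-line at t=0.9469; Δt_x=2.0000, Δt_y=1.1547
    x: enter (5,1) at t=0.3800
    y: enter (5,0) at t=0.9469 ← occupied
  → r_1 = 0.9469
beam 2: φ=90°, α=330°
  dir = (cos 330°, sin 330°) = (0.8660, -0.5000); from cell (6,1)
  next x-line at t=0.9353, next y-line at t=1.6400; Δt_x=1.1547, Δt_y=2.0000
    x: enter (7,1) at t=0.9353 ← occupied
  → r_2 = 0.9353
beam 3: φ=180°, α=60°
  dir = (cos 60°, sin 60°) = (0.5000, 0.8660); from cell (6,1)
  next x-line at t=1.6200, next y-line at t=0.2078; Δt_x=2.0000, Δt_y=1.1547
    y: enter (6,2) at t=0.2078
    y: enter (6,3) at t=1.3625
    x: enter (7,3) at t=1.6200 ← occupied
  → r_3 = 1.6200
beam 4: φ=270°, α=150°
  dir = (cos 150°, sin 150°) = (-0.8660, 0.5000); from cell (6,1)
  next x-line at t=0.2194, next y-line at t=0.3600; Δt_x=1.1547, Δt_y=2.0000
    x: enter (5,1) at t=0.2194
    y: enter (5,2) at t=0.3600
    x: enter (4,2) at t=1.3741
    y: enter (4,3) at t=2.3600
    x: enter (3,3) at t=2.5288 ← occupied
  → r_4 = 2.5288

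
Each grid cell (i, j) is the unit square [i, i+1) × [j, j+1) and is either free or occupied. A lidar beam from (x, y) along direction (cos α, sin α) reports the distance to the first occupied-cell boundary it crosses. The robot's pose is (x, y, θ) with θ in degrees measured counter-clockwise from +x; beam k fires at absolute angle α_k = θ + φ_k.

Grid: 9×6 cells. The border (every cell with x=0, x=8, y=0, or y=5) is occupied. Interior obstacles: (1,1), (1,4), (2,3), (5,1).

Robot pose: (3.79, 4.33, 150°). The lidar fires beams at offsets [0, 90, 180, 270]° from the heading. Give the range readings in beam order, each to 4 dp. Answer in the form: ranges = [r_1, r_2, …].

beam 1: φ=0°, α=150°
  cosα=-0.8660 sinα=0.5000 | (3,4) | tMaxX 0.9122 tMaxY 1.3400 | tΔX 1.1547 tΔY 2.0000
    t=0.9122 [x] (2,4)
    t=1.3400 [y] (2,5) — stop
  → r_1 = 1.3400
beam 2: φ=90°, α=240°
  cosα=-0.5000 sinα=-0.8660 | (3,4) | tMaxX 1.5800 tMaxY 0.3811 | tΔX 2.0000 tΔY 1.1547
    t=0.3811 [y] (3,3)
    t=1.5358 [y] (3,2)
    t=1.5800 [x] (2,2)
    t=2.6905 [y] (2,1)
    t=3.5800 [x] (1,1) — stop
  → r_2 = 3.5800
beam 3: φ=180°, α=330°
  cosα=0.8660 sinα=-0.5000 | (3,4) | tMaxX 0.2425 tMaxY 0.6600 | tΔX 1.1547 tΔY 2.0000
    t=0.2425 [x] (4,4)
    t=0.6600 [y] (4,3)
    t=1.3972 [x] (5,3)
    t=2.5519 [x] (6,3)
    t=2.6600 [y] (6,2)
    t=3.7066 [x] (7,2)
    t=4.6600 [y] (7,1)
    t=4.8613 [x] (8,1) — stop
  → r_3 = 4.8613
beam 4: φ=270°, α=60°
  cosα=0.5000 sinα=0.8660 | (3,4) | tMaxX 0.4200 tMaxY 0.7736 | tΔX 2.0000 tΔY 1.1547
    t=0.4200 [x] (4,4)
    t=0.7736 [y] (4,5) — stop
  → r_4 = 0.7736

ranges = [1.3400, 3.5800, 4.8613, 0.7736]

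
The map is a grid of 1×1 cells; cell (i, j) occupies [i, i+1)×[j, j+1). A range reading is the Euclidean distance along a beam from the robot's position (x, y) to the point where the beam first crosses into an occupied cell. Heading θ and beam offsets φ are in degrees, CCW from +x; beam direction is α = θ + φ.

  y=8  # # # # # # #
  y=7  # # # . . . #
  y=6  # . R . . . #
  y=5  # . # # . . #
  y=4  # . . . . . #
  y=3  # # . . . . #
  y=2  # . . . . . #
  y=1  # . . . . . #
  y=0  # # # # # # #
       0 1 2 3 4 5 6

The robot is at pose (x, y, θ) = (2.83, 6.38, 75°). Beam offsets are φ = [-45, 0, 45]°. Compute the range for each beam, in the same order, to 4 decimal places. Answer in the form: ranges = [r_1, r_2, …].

ranges = [3.2400, 0.6419, 0.7159]

beam 1: φ=-45°, α=30°
  direction (0.8660, 0.5000); cell (2,6); t to first gridline: x 0.1963, y 1.2400 (then +1.1547 / +2.0000)
    (3,6) via x @ 0.1963
    (3,7) via y @ 1.2400
    (4,7) via x @ 1.3510
    (5,7) via x @ 2.5057
    (5,8) via y @ 3.2400  # hit
  → r_1 = 3.2400
beam 2: φ=0°, α=75°
  direction (0.2588, 0.9659); cell (2,6); t to first gridline: x 0.6568, y 0.6419 (then +3.8637 / +1.0353)
    (2,7) via y @ 0.6419  # hit
  → r_2 = 0.6419
beam 3: φ=45°, α=120°
  direction (-0.5000, 0.8660); cell (2,6); t to first gridline: x 1.6600, y 0.7159 (then +2.0000 / +1.1547)
    (2,7) via y @ 0.7159  # hit
  → r_3 = 0.7159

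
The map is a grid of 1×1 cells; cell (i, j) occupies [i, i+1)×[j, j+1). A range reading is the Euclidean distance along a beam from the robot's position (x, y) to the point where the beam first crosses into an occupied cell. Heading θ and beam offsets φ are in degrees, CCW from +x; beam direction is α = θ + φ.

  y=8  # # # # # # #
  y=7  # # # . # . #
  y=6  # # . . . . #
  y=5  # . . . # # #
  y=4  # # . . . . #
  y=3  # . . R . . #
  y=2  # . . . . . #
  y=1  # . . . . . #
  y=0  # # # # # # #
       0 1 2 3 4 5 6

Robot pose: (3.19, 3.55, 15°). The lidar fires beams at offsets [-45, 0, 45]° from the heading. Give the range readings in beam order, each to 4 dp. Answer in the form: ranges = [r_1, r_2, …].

ranges = [3.2447, 2.9091, 1.6743]

beam 1: φ=-45°, α=330°
  d=(0.8660,-0.5000)  start (3,3)  tX=0.9353 tY=1.1000  stride 1/|dx|=1.1547 1/|dy|=2.0000
    cross x-line → (4,3), t=0.9353
    cross y-line → (4,2), t=1.1000
    cross x-line → (5,2), t=2.0900
    cross y-line → (5,1), t=3.1000
    cross x-line → (6,1), t=3.2447 (wall)
  → r_1 = 3.2447
beam 2: φ=0°, α=15°
  d=(0.9659,0.2588)  start (3,3)  tX=0.8386 tY=1.7387  stride 1/|dx|=1.0353 1/|dy|=3.8637
    cross x-line → (4,3), t=0.8386
    cross y-line → (4,4), t=1.7387
    cross x-line → (5,4), t=1.8738
    cross x-line → (6,4), t=2.9091 (wall)
  → r_2 = 2.9091
beam 3: φ=45°, α=60°
  d=(0.5000,0.8660)  start (3,3)  tX=1.6200 tY=0.5196  stride 1/|dx|=2.0000 1/|dy|=1.1547
    cross y-line → (3,4), t=0.5196
    cross x-line → (4,4), t=1.6200
    cross y-line → (4,5), t=1.6743 (wall)
  → r_3 = 1.6743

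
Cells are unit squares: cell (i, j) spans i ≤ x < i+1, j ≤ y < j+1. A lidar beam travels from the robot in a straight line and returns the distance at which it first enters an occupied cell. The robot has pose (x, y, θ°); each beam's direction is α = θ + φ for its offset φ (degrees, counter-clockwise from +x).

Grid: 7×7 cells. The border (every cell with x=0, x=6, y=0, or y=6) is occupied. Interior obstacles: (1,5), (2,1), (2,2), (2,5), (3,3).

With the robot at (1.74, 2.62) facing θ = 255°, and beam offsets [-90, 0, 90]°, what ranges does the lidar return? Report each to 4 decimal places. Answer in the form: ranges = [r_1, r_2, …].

ranges = [0.7661, 1.6771, 0.2692]

beam 1: φ=-90°, α=165°
  cosα=-0.9659 sinα=0.2588 | (1,2) | tMaxX 0.7661 tMaxY 1.4682 | tΔX 1.0353 tΔY 3.8637
    t=0.7661 [x] (0,2) — stop
  → r_1 = 0.7661
beam 2: φ=0°, α=255°
  cosα=-0.2588 sinα=-0.9659 | (1,2) | tMaxX 2.8591 tMaxY 0.6419 | tΔX 3.8637 tΔY 1.0353
    t=0.6419 [y] (1,1)
    t=1.6771 [y] (1,0) — stop
  → r_2 = 1.6771
beam 3: φ=90°, α=345°
  cosα=0.9659 sinα=-0.2588 | (1,2) | tMaxX 0.2692 tMaxY 2.3955 | tΔX 1.0353 tΔY 3.8637
    t=0.2692 [x] (2,2) — stop
  → r_3 = 0.2692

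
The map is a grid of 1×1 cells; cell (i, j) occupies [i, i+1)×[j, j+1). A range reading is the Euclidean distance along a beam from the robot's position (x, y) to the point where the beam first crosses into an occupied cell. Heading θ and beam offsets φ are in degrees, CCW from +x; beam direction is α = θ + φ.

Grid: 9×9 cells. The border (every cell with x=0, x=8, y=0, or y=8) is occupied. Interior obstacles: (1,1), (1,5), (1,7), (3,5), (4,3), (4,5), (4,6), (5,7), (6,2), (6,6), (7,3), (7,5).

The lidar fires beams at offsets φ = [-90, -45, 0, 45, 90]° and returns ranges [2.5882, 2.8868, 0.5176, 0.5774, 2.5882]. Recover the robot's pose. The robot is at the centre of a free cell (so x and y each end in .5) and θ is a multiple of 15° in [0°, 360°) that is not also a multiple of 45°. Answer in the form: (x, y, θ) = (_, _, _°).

Candidates: 37 free-cell centres × 16 headings = 592 poses. Raycast each; keep the one whose scan matches to 4 dp.
  (2.5, 3.5, 240°): beam 1 = 1.7321 ≠ 2.5882 ✗
  (5.5, 1.5, 345°): beam 1 = 0.5176 ≠ 2.5882 ✗
  (5.5, 6.5, 285°): beam 1 = 0.5176 ≠ 2.5882 ✗
  (5.5, 4.5, 255°): beam 1 = 1.9319 ≠ 2.5882 ✗
  (7.5, 7.5, 285°): beam 1 = 1.5529 ≠ 2.5882 ✗
  …
  (4.5, 4.5, 75°): r_1=2.5882, r_2=2.8868, r_3=0.5176, r_4=0.5774, r_5=2.5882 — all match ✓
No second candidate reproduces the full scan.

(x, y, θ) = (4.5, 4.5, 75°)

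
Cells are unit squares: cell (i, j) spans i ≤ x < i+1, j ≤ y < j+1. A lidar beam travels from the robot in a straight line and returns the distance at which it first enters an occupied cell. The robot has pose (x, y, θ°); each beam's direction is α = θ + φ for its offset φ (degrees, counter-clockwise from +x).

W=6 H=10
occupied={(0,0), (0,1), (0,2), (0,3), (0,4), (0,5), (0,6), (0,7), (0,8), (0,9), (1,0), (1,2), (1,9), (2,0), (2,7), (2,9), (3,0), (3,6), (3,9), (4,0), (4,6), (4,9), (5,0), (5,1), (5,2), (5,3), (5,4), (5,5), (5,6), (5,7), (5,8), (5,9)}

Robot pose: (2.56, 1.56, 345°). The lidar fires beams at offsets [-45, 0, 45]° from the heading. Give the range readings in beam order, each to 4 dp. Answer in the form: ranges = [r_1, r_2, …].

beam 1: φ=-45°, α=300°
  dir = (cos 300°, sin 300°) = (0.5000, -0.8660); from cell (2,1)
  next x-line at t=0.8800, next y-line at t=0.6466; Δt_x=2.0000, Δt_y=1.1547
    y: enter (2,0) at t=0.6466 ← occupied
  → r_1 = 0.6466
beam 2: φ=0°, α=345°
  dir = (cos 345°, sin 345°) = (0.9659, -0.2588); from cell (2,1)
  next x-line at t=0.4555, next y-line at t=2.1637; Δt_x=1.0353, Δt_y=3.8637
    x: enter (3,1) at t=0.4555
    x: enter (4,1) at t=1.4908
    y: enter (4,0) at t=2.1637 ← occupied
  → r_2 = 2.1637
beam 3: φ=45°, α=30°
  dir = (cos 30°, sin 30°) = (0.8660, 0.5000); from cell (2,1)
  next x-line at t=0.5081, next y-line at t=0.8800; Δt_x=1.1547, Δt_y=2.0000
    x: enter (3,1) at t=0.5081
    y: enter (3,2) at t=0.8800
    x: enter (4,2) at t=1.6628
    x: enter (5,2) at t=2.8175 ← occupied
  → r_3 = 2.8175

ranges = [0.6466, 2.1637, 2.8175]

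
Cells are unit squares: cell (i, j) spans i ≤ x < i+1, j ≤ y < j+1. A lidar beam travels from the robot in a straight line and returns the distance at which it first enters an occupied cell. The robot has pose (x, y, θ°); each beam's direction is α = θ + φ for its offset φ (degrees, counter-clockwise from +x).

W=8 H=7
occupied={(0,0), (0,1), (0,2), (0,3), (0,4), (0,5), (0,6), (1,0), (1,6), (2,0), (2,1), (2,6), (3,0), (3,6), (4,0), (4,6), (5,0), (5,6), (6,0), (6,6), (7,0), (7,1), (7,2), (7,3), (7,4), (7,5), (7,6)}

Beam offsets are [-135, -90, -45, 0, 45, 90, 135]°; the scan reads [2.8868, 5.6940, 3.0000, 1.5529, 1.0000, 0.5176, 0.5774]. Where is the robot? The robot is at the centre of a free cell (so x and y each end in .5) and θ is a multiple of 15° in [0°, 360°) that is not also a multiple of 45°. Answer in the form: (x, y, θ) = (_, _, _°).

(x, y, θ) = (1.5, 4.5, 75°)

Candidates: 29 free-cell centres × 16 headings = 464 poses. Raycast each; keep the one whose scan matches to 4 dp.
  (3.5, 4.5, 195°): beam 1 = 1.7321 ≠ 2.8868 ✗
  (6.5, 1.5, 300°): beam 1 = 5.6940 ≠ 2.8868 ✗
  (5.5, 2.5, 330°): beam 1 = 2.5882 ≠ 2.8868 ✗
  (6.5, 5.5, 30°): beam 1 = 4.6587 ≠ 2.8868 ✗
  …
  (1.5, 4.5, 75°): r_1=2.8868, r_2=5.6940, r_3=3.0000, r_4=1.5529, r_5=1.0000, r_6=0.5176, r_7=0.5774 — all match ✓
Only this pose fits every beam.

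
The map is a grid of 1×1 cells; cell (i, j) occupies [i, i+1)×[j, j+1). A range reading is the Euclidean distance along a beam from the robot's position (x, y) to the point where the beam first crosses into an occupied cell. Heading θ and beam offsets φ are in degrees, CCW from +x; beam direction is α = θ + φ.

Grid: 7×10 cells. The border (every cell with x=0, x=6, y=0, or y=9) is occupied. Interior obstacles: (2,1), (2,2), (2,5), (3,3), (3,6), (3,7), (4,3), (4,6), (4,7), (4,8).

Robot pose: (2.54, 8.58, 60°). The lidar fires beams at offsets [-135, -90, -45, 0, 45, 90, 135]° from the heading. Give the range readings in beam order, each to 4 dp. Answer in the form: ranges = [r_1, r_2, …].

ranges = [1.7773, 1.1600, 1.5115, 0.4850, 0.4348, 0.8400, 1.5943]

beam 1: φ=-135°, α=285°
  direction (0.2588, -0.9659); cell (2,8); t to first gridline: x 1.7773, y 0.6005 (then +3.8637 / +1.0353)
    (2,7) via y @ 0.6005
    (2,6) via y @ 1.6357
    (3,6) via x @ 1.7773  # hit
  → r_1 = 1.7773
beam 2: φ=-90°, α=330°
  direction (0.8660, -0.5000); cell (2,8); t to first gridline: x 0.5312, y 1.1600 (then +1.1547 / +2.0000)
    (3,8) via x @ 0.5312
    (3,7) via y @ 1.1600  # hit
  → r_2 = 1.1600
beam 3: φ=-45°, α=15°
  direction (0.9659, 0.2588); cell (2,8); t to first gridline: x 0.4762, y 1.6228 (then +1.0353 / +3.8637)
    (3,8) via x @ 0.4762
    (4,8) via x @ 1.5115  # hit
  → r_3 = 1.5115
beam 4: φ=0°, α=60°
  direction (0.5000, 0.8660); cell (2,8); t to first gridline: x 0.9200, y 0.4850 (then +2.0000 / +1.1547)
    (2,9) via y @ 0.4850  # hit
  → r_4 = 0.4850
beam 5: φ=45°, α=105°
  direction (-0.2588, 0.9659); cell (2,8); t to first gridline: x 2.0864, y 0.4348 (then +3.8637 / +1.0353)
    (2,9) via y @ 0.4348  # hit
  → r_5 = 0.4348
beam 6: φ=90°, α=150°
  direction (-0.8660, 0.5000); cell (2,8); t to first gridline: x 0.6235, y 0.8400 (then +1.1547 / +2.0000)
    (1,8) via x @ 0.6235
    (1,9) via y @ 0.8400  # hit
  → r_6 = 0.8400
beam 7: φ=135°, α=195°
  direction (-0.9659, -0.2588); cell (2,8); t to first gridline: x 0.5590, y 2.2409 (then +1.0353 / +3.8637)
    (1,8) via x @ 0.5590
    (0,8) via x @ 1.5943  # hit
  → r_7 = 1.5943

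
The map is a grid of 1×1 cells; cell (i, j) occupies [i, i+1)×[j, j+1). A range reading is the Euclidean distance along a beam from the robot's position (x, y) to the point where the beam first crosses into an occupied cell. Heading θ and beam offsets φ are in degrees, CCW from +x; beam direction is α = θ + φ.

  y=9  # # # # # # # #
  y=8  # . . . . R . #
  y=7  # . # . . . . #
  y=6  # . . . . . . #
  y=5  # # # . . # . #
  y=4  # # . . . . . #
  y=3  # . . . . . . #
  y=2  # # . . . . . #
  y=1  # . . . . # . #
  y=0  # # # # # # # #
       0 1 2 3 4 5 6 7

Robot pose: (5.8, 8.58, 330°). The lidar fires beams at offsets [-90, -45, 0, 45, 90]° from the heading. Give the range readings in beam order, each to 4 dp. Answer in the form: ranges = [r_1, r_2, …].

beam 1: φ=-90°, α=240°
  d=(-0.5000,-0.8660)  start (5,8)  tX=1.6000 tY=0.6697  stride 1/|dx|=2.0000 1/|dy|=1.1547
    cross y-line → (5,7), t=0.6697
    cross x-line → (4,7), t=1.6000
    cross y-line → (4,6), t=1.8244
    cross y-line → (4,5), t=2.9791
    cross x-line → (3,5), t=3.6000
    cross y-line → (3,4), t=4.1338
    cross y-line → (3,3), t=5.2885
    cross x-line → (2,3), t=5.6000
    cross y-line → (2,2), t=6.4432
    cross y-line → (2,1), t=7.5979
    cross x-line → (1,1), t=7.6000
    cross y-line → (1,0), t=8.7526 (wall)
  → r_1 = 8.7526
beam 2: φ=-45°, α=285°
  d=(0.2588,-0.9659)  start (5,8)  tX=0.7727 tY=0.6005  stride 1/|dx|=3.8637 1/|dy|=1.0353
    cross y-line → (5,7), t=0.6005
    cross x-line → (6,7), t=0.7727
    cross y-line → (6,6), t=1.6357
    cross y-line → (6,5), t=2.6710
    cross y-line → (6,4), t=3.7063
    cross x-line → (7,4), t=4.6364 (wall)
  → r_2 = 4.6364
beam 3: φ=0°, α=330°
  d=(0.8660,-0.5000)  start (5,8)  tX=0.2309 tY=1.1600  stride 1/|dx|=1.1547 1/|dy|=2.0000
    cross x-line → (6,8), t=0.2309
    cross y-line → (6,7), t=1.1600
    cross x-line → (7,7), t=1.3856 (wall)
  → r_3 = 1.3856
beam 4: φ=45°, α=15°
  d=(0.9659,0.2588)  start (5,8)  tX=0.2071 tY=1.6228  stride 1/|dx|=1.0353 1/|dy|=3.8637
    cross x-line → (6,8), t=0.2071
    cross x-line → (7,8), t=1.2423 (wall)
  → r_4 = 1.2423
beam 5: φ=90°, α=60°
  d=(0.5000,0.8660)  start (5,8)  tX=0.4000 tY=0.4850  stride 1/|dx|=2.0000 1/|dy|=1.1547
    cross x-line → (6,8), t=0.4000
    cross y-line → (6,9), t=0.4850 (wall)
  → r_5 = 0.4850

ranges = [8.7526, 4.6364, 1.3856, 1.2423, 0.4850]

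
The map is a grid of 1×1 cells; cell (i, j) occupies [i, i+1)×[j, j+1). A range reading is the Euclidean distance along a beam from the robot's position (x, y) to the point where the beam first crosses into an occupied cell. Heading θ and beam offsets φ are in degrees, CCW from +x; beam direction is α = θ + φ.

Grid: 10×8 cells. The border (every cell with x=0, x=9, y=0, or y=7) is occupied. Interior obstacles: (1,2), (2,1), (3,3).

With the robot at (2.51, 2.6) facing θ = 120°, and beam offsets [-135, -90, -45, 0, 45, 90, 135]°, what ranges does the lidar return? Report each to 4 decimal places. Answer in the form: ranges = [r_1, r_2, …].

ranges = [6.1819, 0.8000, 4.5552, 3.0200, 0.5280, 0.5889, 0.6212]

beam 1: φ=-135°, α=345°
  direction (0.9659, -0.2588); cell (2,2); t to first gridline: x 0.5073, y 2.3182 (then +1.0353 / +3.8637)
    (3,2) via x @ 0.5073
    (4,2) via x @ 1.5426
    (4,1) via y @ 2.3182
    (5,1) via x @ 2.5778
    (6,1) via x @ 3.6131
    (7,1) via x @ 4.6484
    (8,1) via x @ 5.6837
    (8,0) via y @ 6.1819  # hit
  → r_1 = 6.1819
beam 2: φ=-90°, α=30°
  direction (0.8660, 0.5000); cell (2,2); t to first gridline: x 0.5658, y 0.8000 (then +1.1547 / +2.0000)
    (3,2) via x @ 0.5658
    (3,3) via y @ 0.8000  # hit
  → r_2 = 0.8000
beam 3: φ=-45°, α=75°
  direction (0.2588, 0.9659); cell (2,2); t to first gridline: x 1.8932, y 0.4141 (then +3.8637 / +1.0353)
    (2,3) via y @ 0.4141
    (2,4) via y @ 1.4494
    (3,4) via x @ 1.8932
    (3,5) via y @ 2.4847
    (3,6) via y @ 3.5199
    (3,7) via y @ 4.5552  # hit
  → r_3 = 4.5552
beam 4: φ=0°, α=120°
  direction (-0.5000, 0.8660); cell (2,2); t to first gridline: x 1.0200, y 0.4619 (then +2.0000 / +1.1547)
    (2,3) via y @ 0.4619
    (1,3) via x @ 1.0200
    (1,4) via y @ 1.6166
    (1,5) via y @ 2.7713
    (0,5) via x @ 3.0200  # hit
  → r_4 = 3.0200
beam 5: φ=45°, α=165°
  direction (-0.9659, 0.2588); cell (2,2); t to first gridline: x 0.5280, y 1.5455 (then +1.0353 / +3.8637)
    (1,2) via x @ 0.5280  # hit
  → r_5 = 0.5280
beam 6: φ=90°, α=210°
  direction (-0.8660, -0.5000); cell (2,2); t to first gridline: x 0.5889, y 1.2000 (then +1.1547 / +2.0000)
    (1,2) via x @ 0.5889  # hit
  → r_6 = 0.5889
beam 7: φ=135°, α=255°
  direction (-0.2588, -0.9659); cell (2,2); t to first gridline: x 1.9705, y 0.6212 (then +3.8637 / +1.0353)
    (2,1) via y @ 0.6212  # hit
  → r_7 = 0.6212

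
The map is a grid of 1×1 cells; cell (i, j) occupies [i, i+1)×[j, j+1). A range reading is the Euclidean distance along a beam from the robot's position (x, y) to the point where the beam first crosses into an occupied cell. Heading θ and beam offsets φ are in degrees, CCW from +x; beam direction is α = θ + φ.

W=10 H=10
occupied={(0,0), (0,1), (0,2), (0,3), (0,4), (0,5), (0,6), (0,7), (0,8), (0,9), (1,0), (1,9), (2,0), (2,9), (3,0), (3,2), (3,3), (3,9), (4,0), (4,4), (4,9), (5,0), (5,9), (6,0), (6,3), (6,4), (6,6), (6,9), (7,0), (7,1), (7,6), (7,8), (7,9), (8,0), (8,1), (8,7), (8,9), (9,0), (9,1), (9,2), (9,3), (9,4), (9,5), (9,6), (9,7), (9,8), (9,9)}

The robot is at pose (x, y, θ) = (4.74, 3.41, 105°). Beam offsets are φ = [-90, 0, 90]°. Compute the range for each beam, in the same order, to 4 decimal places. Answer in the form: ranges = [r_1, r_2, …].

beam 1: φ=-90°, α=15°
  dir = (cos 15°, sin 15°) = (0.9659, 0.2588); from cell (4,3)
  next x-line at t=0.2692, next y-line at t=2.2796; Δt_x=1.0353, Δt_y=3.8637
    x: enter (5,3) at t=0.2692
    x: enter (6,3) at t=1.3044 ← occupied
  → r_1 = 1.3044
beam 2: φ=0°, α=105°
  dir = (cos 105°, sin 105°) = (-0.2588, 0.9659); from cell (4,3)
  next x-line at t=2.8591, next y-line at t=0.6108; Δt_x=3.8637, Δt_y=1.0353
    y: enter (4,4) at t=0.6108 ← occupied
  → r_2 = 0.6108
beam 3: φ=90°, α=195°
  dir = (cos 195°, sin 195°) = (-0.9659, -0.2588); from cell (4,3)
  next x-line at t=0.7661, next y-line at t=1.5841; Δt_x=1.0353, Δt_y=3.8637
    x: enter (3,3) at t=0.7661 ← occupied
  → r_3 = 0.7661

ranges = [1.3044, 0.6108, 0.7661]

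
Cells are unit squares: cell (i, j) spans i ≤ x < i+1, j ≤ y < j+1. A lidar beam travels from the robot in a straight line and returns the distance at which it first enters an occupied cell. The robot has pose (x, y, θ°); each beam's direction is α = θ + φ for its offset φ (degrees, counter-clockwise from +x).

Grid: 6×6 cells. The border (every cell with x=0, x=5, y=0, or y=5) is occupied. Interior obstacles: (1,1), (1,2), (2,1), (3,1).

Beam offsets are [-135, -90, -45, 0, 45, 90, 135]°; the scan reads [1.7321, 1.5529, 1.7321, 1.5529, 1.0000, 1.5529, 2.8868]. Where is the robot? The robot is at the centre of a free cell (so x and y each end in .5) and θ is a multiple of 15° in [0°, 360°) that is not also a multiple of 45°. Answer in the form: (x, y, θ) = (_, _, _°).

The pose lattice has 12·16 = 192 candidates. Test each by forward raycasting.
  (3.5, 4.5, 255°): beam 1 = 0.5774 ≠ 1.7321 ✗
  (3.5, 4.5, 105°): beam 3 = 0.5774 ≠ 1.7321 ✗
  (4.5, 1.5, 330°): beam 1 = 0.5176 ≠ 1.7321 ✗
  (2.5, 3.5, 75°): beam 2 = 2.5882 ≠ 1.5529 ✗
  …
  (2.5, 3.5, 195°): r_1=1.7321, r_2=1.5529, r_3=1.7321, r_4=1.5529, r_5=1.0000, r_6=1.5529, r_7=2.8868 — all match ✓
Unique over the lattice → pose = (2.5, 3.5, 195°).

(x, y, θ) = (2.5, 3.5, 195°)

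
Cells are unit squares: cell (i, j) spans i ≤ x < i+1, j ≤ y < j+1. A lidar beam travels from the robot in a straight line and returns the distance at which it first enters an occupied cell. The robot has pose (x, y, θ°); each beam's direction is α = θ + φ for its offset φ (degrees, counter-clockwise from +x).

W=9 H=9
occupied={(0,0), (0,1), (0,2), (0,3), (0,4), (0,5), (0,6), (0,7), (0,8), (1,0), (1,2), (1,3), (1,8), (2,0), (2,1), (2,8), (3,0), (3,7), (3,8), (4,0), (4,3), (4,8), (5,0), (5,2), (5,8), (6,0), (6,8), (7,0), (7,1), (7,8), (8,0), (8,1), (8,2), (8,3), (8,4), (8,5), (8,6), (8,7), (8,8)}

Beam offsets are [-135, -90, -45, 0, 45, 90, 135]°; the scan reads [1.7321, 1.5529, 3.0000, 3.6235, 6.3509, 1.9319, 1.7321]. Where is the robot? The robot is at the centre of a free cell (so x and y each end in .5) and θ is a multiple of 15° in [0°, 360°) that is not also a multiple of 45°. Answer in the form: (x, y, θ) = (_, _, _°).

The pose lattice has 42·16 = 672 candidates. Test each by forward raycasting.
  (4.5, 4.5, 255°): beam 1 = 2.8868 ≠ 1.7321 ✗
  (5.5, 1.5, 300°): beam 1 = 3.6235 ≠ 1.7321 ✗
  (3.5, 1.5, 285°): beam 1 = 0.5774 ≠ 1.7321 ✗
  (3.5, 1.5, 240°): beam 1 = 6.7293 ≠ 1.7321 ✗
  …
  (6.5, 4.5, 105°): r_1=1.7321, r_2=1.5529, r_3=3.0000, r_4=3.6235, r_5=6.3509, r_6=1.9319, r_7=1.7321 — all match ✓
No second candidate reproduces the full scan.

(x, y, θ) = (6.5, 4.5, 105°)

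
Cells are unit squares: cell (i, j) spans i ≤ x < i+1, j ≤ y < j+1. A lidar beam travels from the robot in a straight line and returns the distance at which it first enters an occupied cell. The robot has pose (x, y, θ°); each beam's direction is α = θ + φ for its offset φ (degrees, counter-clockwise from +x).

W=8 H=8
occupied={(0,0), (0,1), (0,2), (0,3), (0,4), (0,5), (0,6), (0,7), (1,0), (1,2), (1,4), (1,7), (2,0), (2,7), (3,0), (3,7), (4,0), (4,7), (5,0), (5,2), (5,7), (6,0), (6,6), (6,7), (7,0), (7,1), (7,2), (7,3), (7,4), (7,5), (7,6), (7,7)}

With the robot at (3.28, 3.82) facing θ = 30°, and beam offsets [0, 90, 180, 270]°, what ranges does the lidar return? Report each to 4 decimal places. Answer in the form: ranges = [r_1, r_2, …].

beam 1: φ=0°, α=30°
  cosα=0.8660 sinα=0.5000 | (3,3) | tMaxX 0.8314 tMaxY 0.3600 | tΔX 1.1547 tΔY 2.0000
    t=0.3600 [y] (3,4)
    t=0.8314 [x] (4,4)
    t=1.9861 [x] (5,4)
    t=2.3600 [y] (5,5)
    t=3.1408 [x] (6,5)
    t=4.2955 [x] (7,5) — stop
  → r_1 = 4.2955
beam 2: φ=90°, α=120°
  cosα=-0.5000 sinα=0.8660 | (3,3) | tMaxX 0.5600 tMaxY 0.2078 | tΔX 2.0000 tΔY 1.1547
    t=0.2078 [y] (3,4)
    t=0.5600 [x] (2,4)
    t=1.3625 [y] (2,5)
    t=2.5172 [y] (2,6)
    t=2.5600 [x] (1,6)
    t=3.6719 [y] (1,7) — stop
  → r_2 = 3.6719
beam 3: φ=180°, α=210°
  cosα=-0.8660 sinα=-0.5000 | (3,3) | tMaxX 0.3233 tMaxY 1.6400 | tΔX 1.1547 tΔY 2.0000
    t=0.3233 [x] (2,3)
    t=1.4780 [x] (1,3)
    t=1.6400 [y] (1,2) — stop
  → r_3 = 1.6400
beam 4: φ=270°, α=300°
  cosα=0.5000 sinα=-0.8660 | (3,3) | tMaxX 1.4400 tMaxY 0.9469 | tΔX 2.0000 tΔY 1.1547
    t=0.9469 [y] (3,2)
    t=1.4400 [x] (4,2)
    t=2.1016 [y] (4,1)
    t=3.2563 [y] (4,0) — stop
  → r_4 = 3.2563

ranges = [4.2955, 3.6719, 1.6400, 3.2563]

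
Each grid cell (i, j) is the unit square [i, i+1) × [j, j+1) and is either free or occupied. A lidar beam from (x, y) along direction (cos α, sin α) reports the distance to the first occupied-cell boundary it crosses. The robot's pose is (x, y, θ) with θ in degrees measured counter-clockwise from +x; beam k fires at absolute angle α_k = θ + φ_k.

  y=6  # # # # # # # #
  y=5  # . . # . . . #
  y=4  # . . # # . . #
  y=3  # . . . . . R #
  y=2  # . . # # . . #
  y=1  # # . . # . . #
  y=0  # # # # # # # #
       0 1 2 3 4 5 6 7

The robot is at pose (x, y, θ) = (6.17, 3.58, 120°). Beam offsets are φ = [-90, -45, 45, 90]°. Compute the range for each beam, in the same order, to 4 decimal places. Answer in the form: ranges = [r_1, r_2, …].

ranges = [0.9584, 2.5054, 1.6228, 1.3510]

beam 1: φ=-90°, α=30°
  dir = (cos 30°, sin 30°) = (0.8660, 0.5000); from cell (6,3)
  next x-line at t=0.9584, next y-line at t=0.8400; Δt_x=1.1547, Δt_y=2.0000
    y: enter (6,4) at t=0.8400
    x: enter (7,4) at t=0.9584 ← occupied
  → r_1 = 0.9584
beam 2: φ=-45°, α=75°
  dir = (cos 75°, sin 75°) = (0.2588, 0.9659); from cell (6,3)
  next x-line at t=3.2069, next y-line at t=0.4348; Δt_x=3.8637, Δt_y=1.0353
    y: enter (6,4) at t=0.4348
    y: enter (6,5) at t=1.4701
    y: enter (6,6) at t=2.5054 ← occupied
  → r_2 = 2.5054
beam 3: φ=45°, α=165°
  dir = (cos 165°, sin 165°) = (-0.9659, 0.2588); from cell (6,3)
  next x-line at t=0.1760, next y-line at t=1.6228; Δt_x=1.0353, Δt_y=3.8637
    x: enter (5,3) at t=0.1760
    x: enter (4,3) at t=1.2113
    y: enter (4,4) at t=1.6228 ← occupied
  → r_3 = 1.6228
beam 4: φ=90°, α=210°
  dir = (cos 210°, sin 210°) = (-0.8660, -0.5000); from cell (6,3)
  next x-line at t=0.1963, next y-line at t=1.1600; Δt_x=1.1547, Δt_y=2.0000
    x: enter (5,3) at t=0.1963
    y: enter (5,2) at t=1.1600
    x: enter (4,2) at t=1.3510 ← occupied
  → r_4 = 1.3510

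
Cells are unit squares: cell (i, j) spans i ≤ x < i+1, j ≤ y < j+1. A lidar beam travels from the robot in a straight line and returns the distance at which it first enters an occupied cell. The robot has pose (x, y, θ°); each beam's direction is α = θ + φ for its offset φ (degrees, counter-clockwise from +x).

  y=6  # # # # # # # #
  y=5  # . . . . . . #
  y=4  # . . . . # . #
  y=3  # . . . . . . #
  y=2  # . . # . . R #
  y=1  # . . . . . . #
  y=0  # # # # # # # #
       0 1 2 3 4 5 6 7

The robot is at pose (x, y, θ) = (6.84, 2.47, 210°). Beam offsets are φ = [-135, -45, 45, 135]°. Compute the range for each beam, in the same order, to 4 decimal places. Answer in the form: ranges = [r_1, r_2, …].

ranges = [0.6182, 6.0460, 1.5219, 0.1656]

beam 1: φ=-135°, α=75°
  d=(0.2588,0.9659)  start (6,2)  tX=0.6182 tY=0.5487  stride 1/|dx|=3.8637 1/|dy|=1.0353
    cross y-line → (6,3), t=0.5487
    cross x-line → (7,3), t=0.6182 (wall)
  → r_1 = 0.6182
beam 2: φ=-45°, α=165°
  d=(-0.9659,0.2588)  start (6,2)  tX=0.8696 tY=2.0478  stride 1/|dx|=1.0353 1/|dy|=3.8637
    cross x-line → (5,2), t=0.8696
    cross x-line → (4,2), t=1.9049
    cross y-line → (4,3), t=2.0478
    cross x-line → (3,3), t=2.9402
    cross x-line → (2,3), t=3.9755
    cross x-line → (1,3), t=5.0107
    cross y-line → (1,4), t=5.9115
    cross x-line → (0,4), t=6.0460 (wall)
  → r_2 = 6.0460
beam 3: φ=45°, α=255°
  d=(-0.2588,-0.9659)  start (6,2)  tX=3.2455 tY=0.4866  stride 1/|dx|=3.8637 1/|dy|=1.0353
    cross y-line → (6,1), t=0.4866
    cross y-line → (6,0), t=1.5219 (wall)
  → r_3 = 1.5219
beam 4: φ=135°, α=345°
  d=(0.9659,-0.2588)  start (6,2)  tX=0.1656 tY=1.8159  stride 1/|dx|=1.0353 1/|dy|=3.8637
    cross x-line → (7,2), t=0.1656 (wall)
  → r_4 = 0.1656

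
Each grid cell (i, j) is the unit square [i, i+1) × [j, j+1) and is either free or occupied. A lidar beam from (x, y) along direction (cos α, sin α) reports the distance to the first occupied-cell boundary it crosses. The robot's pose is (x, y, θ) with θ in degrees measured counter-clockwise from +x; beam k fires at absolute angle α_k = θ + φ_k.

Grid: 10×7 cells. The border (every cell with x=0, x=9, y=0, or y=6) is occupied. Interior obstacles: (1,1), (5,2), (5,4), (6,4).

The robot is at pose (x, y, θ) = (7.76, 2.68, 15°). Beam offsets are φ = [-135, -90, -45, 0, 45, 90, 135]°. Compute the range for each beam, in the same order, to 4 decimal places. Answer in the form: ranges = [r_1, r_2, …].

ranges = [1.9399, 1.7393, 1.4318, 1.2837, 2.4800, 3.4371, 2.6400]

beam 1: φ=-135°, α=240°
  direction (-0.5000, -0.8660); cell (7,2); t to first gridline: x 1.5200, y 0.7852 (then +2.0000 / +1.1547)
    (7,1) via y @ 0.7852
    (6,1) via x @ 1.5200
    (6,0) via y @ 1.9399  # hit
  → r_1 = 1.9399
beam 2: φ=-90°, α=285°
  direction (0.2588, -0.9659); cell (7,2); t to first gridline: x 0.9273, y 0.7040 (then +3.8637 / +1.0353)
    (7,1) via y @ 0.7040
    (8,1) via x @ 0.9273
    (8,0) via y @ 1.7393  # hit
  → r_2 = 1.7393
beam 3: φ=-45°, α=330°
  direction (0.8660, -0.5000); cell (7,2); t to first gridline: x 0.2771, y 1.3600 (then +1.1547 / +2.0000)
    (8,2) via x @ 0.2771
    (8,1) via y @ 1.3600
    (9,1) via x @ 1.4318  # hit
  → r_3 = 1.4318
beam 4: φ=0°, α=15°
  direction (0.9659, 0.2588); cell (7,2); t to first gridline: x 0.2485, y 1.2364 (then +1.0353 / +3.8637)
    (8,2) via x @ 0.2485
    (8,3) via y @ 1.2364
    (9,3) via x @ 1.2837  # hit
  → r_4 = 1.2837
beam 5: φ=45°, α=60°
  direction (0.5000, 0.8660); cell (7,2); t to first gridline: x 0.4800, y 0.3695 (then +2.0000 / +1.1547)
    (7,3) via y @ 0.3695
    (8,3) via x @ 0.4800
    (8,4) via y @ 1.5242
    (9,4) via x @ 2.4800  # hit
  → r_5 = 2.4800
beam 6: φ=90°, α=105°
  direction (-0.2588, 0.9659); cell (7,2); t to first gridline: x 2.9364, y 0.3313 (then +3.8637 / +1.0353)
    (7,3) via y @ 0.3313
    (7,4) via y @ 1.3666
    (7,5) via y @ 2.4018
    (6,5) via x @ 2.9364
    (6,6) via y @ 3.4371  # hit
  → r_6 = 3.4371
beam 7: φ=135°, α=150°
  direction (-0.8660, 0.5000); cell (7,2); t to first gridline: x 0.8776, y 0.6400 (then +1.1547 / +2.0000)
    (7,3) via y @ 0.6400
    (6,3) via x @ 0.8776
    (5,3) via x @ 2.0323
    (5,4) via y @ 2.6400  # hit
  → r_7 = 2.6400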